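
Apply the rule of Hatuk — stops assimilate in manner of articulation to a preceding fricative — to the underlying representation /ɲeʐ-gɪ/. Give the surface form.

/g/ is a voiced velar stop. The preceding trigger /ʐ/ is a fricative, so /g/ must become a fricative as well.
Changing only its manner to fricative gives [ɣ] — the voiced velar fricative.

[ɲeʐɣɪ]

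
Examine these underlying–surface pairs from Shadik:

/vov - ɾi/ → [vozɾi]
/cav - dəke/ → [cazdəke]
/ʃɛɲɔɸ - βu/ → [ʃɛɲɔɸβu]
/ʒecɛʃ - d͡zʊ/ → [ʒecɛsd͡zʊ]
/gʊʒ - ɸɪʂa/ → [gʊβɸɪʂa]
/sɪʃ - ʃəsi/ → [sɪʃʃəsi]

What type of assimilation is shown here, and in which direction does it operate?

Underlying /v/ is realised as [z] next to /ɾ/; /ɾ/ itself does not change.
/v/ is labiodental while /ɾ/ is alveolar; the output [z] is alveolar, matching the trigger — so the feature that spreads is place.
Manner and voice are unchanged, so the assimilation is partial, not total.
The other alternating forms pattern the same way: /v/ → [z] before /d/ (labiodental → alveolar, matching alveolar); /ʃ/ → [s] before /d͡z/ (postalveolar → alveolar, matching alveolar); /ʒ/ → [β] before /ɸ/ (postalveolar → bilabial, matching bilabial) — only place changes, and always toward the following segment.
Nothing changes in [ʃɛɲɔɸβu], [sɪʃʃəsi]: there the adjacent consonants already agree in place (/ɸ/ and /β/ are both bilabial; /ʃ/ and /ʃ/ are both postalveolar), so these forms are consistent with the same rule.
Since the segment that changes precedes the conditioning segment, the assimilation is regressive.

regressive place assimilation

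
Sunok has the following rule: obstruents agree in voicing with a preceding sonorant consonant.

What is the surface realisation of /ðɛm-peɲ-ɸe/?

The rule targets /p/ (voiceless bilabial stop), which sits after the trigger /m/ (voiced).
Changing only its voicing to voiced gives [b] — the voiced bilabial stop.
The same rule applies at the second boundary: /ɸ/ → [β] next to /ɲ/.

[ðɛmbeɲβe]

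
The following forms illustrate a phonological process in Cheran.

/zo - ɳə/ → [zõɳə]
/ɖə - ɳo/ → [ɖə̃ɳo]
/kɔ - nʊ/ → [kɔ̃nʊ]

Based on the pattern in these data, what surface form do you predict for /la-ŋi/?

[lãŋi]

The data show regressive nasality assimilation (vowel nasalisation): /o/ → [õ] before /ɳ/; /ə/ → [ə̃] before /ɳ/; /ɔ/ → [ɔ̃] before /n/ — a vowel is nasalised by an immediately following nasal consonant.
/a/ sits next to the nasal /ŋ/ and is therefore nasalised to [ã].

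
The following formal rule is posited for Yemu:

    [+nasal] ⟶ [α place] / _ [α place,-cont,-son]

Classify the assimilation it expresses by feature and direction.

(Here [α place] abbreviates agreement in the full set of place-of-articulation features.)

The shared variable α links the value of the place features (abbreviated [place]) on the target to the same value on the neighbouring segment, so place is the feature that assimilates.
Since the environment is written after the underscore, the trigger follows the target; the direction is regressive.

regressive place assimilation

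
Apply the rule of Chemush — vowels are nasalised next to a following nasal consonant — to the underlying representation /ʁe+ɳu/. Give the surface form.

[ʁẽɳu]

/e/ sits next to the nasal /ɳ/ and is therefore nasalised to [ẽ].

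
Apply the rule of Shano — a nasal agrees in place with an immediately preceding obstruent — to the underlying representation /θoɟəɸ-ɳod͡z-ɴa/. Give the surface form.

/ɳ/ is a voiced retroflex nasal. The preceding trigger /ɸ/ is bilabial, so /ɳ/ must become bilabial as well.
Changing only its place to bilabial gives [m] — the voiced bilabial nasal.
At the second juncture, /ɴ/ likewise becomes [n] adjacent to /d͡z/.

[θoɟəɸmod͡zna]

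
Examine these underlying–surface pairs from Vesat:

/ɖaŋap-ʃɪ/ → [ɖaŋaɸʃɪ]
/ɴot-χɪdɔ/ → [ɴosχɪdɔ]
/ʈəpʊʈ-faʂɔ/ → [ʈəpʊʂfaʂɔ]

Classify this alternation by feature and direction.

The segment that alternates is /p/, which surfaces as [ɸ] when adjacent to /ʃ/.
The change stop → fricative matches the manner of the following /ʃ/, identifying this as manner assimilation.
Place and voice are unchanged, so the assimilation is partial, not total.
The same holds elsewhere in the data: /t/ → [s] before /χ/ (stop → fricative, matching a fricative); /ʈ/ → [ʂ] before /f/ (stop → fricative, matching a fricative) — only manner changes, and always toward the following segment.
Since the segment that changes precedes the conditioning segment, the assimilation is regressive.

regressive manner assimilation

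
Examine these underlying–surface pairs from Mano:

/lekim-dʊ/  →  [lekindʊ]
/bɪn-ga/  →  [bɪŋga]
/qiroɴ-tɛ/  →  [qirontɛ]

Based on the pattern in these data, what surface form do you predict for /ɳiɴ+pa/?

[ɳimpa]

The data show regressive place assimilation: /m/ → [n] before /d/; /n/ → [ŋ] before /g/; /ɴ/ → [n] before /t/. In each pair only place changes, matching the following consonant, while manner and voice stay constant.
The rule targets /ɴ/ (voiced uvular nasal), which sits before the trigger /p/ (bilabial).
A voiced bilabial nasal is [m], so the surface segment is [m].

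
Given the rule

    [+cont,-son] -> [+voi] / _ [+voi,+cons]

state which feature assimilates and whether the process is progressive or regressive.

The structural change is [+voi], and the conditioning segment [+voi,+cons] (a voiced consonant) is itself voiced, so the target comes to share the voicing of its neighbour — voicing assimilation.
Since the environment is written after the underscore, the trigger follows the target; the direction is regressive.

regressive voicing assimilation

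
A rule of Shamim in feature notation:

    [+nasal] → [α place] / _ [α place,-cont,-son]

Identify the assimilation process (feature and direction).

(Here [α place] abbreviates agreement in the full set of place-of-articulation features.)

The shared variable α links the value of the place features (abbreviated [place]) on the target to the same value on the neighbouring segment, so place is the feature that assimilates.
Since the environment is written after the underscore, the trigger follows the target; the direction is regressive.

regressive place assimilation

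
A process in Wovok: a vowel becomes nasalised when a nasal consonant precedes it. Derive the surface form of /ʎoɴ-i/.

[ʎoɴĩ]

/i/ sits next to the nasal /ɴ/ and is therefore nasalised to [ĩ].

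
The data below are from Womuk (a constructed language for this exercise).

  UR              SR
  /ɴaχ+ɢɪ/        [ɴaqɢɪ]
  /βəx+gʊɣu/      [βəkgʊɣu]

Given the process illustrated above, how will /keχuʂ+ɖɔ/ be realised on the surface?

[keχuʈɖɔ]

The data show regressive manner assimilation: /χ/ → [q] before /ɢ/; /x/ → [k] before /g/. In each pair only manner changes, matching the following consonant, while place and voice stay constant.
The rule targets /ʂ/ (voiceless retroflex fricative), which sits before the trigger /ɖ/ (stop).
A voiceless retroflex stop is [ʈ], so the surface segment is [ʈ].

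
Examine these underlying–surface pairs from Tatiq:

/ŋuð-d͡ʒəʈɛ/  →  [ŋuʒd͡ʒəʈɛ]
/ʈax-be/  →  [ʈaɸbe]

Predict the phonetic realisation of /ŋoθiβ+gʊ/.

[ŋoθiɣgʊ]

The data show regressive place assimilation: /ð/ → [ʒ] before /d͡ʒ/; /x/ → [ɸ] before /b/. In each pair only place changes, matching the following consonant, while manner and voice stay constant.
/β/ is a voiced bilabial fricative. The following trigger /g/ is velar, so /β/ must become velar as well.
Changing only its place to velar gives [ɣ] — the voiced velar fricative.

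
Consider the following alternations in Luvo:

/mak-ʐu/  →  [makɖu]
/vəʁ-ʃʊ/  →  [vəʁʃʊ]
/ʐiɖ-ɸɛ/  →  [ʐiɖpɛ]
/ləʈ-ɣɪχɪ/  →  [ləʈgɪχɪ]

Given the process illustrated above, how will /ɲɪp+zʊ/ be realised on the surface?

The data show progressive manner assimilation: /ʐ/ → [ɖ] after /k/; /ɸ/ → [p] after /ɖ/; /ɣ/ → [g] after /ʈ/. In each pair only manner changes, matching the preceding consonant, while place and voice stay constant.
No alternation appears in [vəʁʃʊ]: there the adjacent consonants already agree in manner (/ʃ/ and /ʁ/ are both fricatives), so this form is consistent with the same rule.
/z/ is a voiced alveolar fricative. The preceding trigger /p/ is a stop, so /z/ must become a stop as well.
The voiced alveolar stop is [d], so /z/ → [d].

[ɲɪpdʊ]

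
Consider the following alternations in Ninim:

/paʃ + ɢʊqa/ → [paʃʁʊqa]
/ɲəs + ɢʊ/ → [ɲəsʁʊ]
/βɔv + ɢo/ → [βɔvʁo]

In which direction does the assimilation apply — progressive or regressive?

progressive

Comparing underlying and surface forms, /ɢ/ → [ʁ] is the alternation; the neighbouring /ʃ/ is constant.
/ɢ/ is a stop while /ʃ/ is a fricative; the output [ʁ] is a fricative, matching the trigger — so the feature that spreads is manner.
Checking the remaining alternations: /ɢ/ → [ʁ] after /s/ (stop → fricative, matching a fricative); /ɢ/ → [ʁ] after /v/ (stop → fricative, matching a fricative) — only manner changes, and always toward the preceding segment.
The trigger is the preceding segment, so the direction is progressive (perseverative).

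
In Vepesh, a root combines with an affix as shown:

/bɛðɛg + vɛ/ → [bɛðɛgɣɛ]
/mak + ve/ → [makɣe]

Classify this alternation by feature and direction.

progressive place assimilation

Comparing underlying and surface forms, /v/ → [ɣ] is the alternation; the neighbouring /g/ is constant.
The change labiodental → velar matches the place of the preceding /g/, identifying this as place assimilation.
Manner and voice are unchanged, so the assimilation is partial, not total.
The other alternating form patterns the same way: /v/ → [ɣ] after /k/ (labiodental → velar, matching velar) — only place changes, and always toward the preceding segment.
The trigger is the preceding segment, so the direction is progressive (perseverative).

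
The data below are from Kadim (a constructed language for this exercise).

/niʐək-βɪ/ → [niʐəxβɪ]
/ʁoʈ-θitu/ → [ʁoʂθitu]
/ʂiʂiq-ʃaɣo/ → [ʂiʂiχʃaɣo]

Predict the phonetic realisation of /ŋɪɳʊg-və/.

[ŋɪɳʊɣvə]

The data show regressive manner assimilation: /k/ → [x] before /β/; /ʈ/ → [ʂ] before /θ/; /q/ → [χ] before /ʃ/. In each pair only manner changes, matching the following consonant, while place and voice stay constant.
/g/ is a voiced velar stop. The following trigger /v/ is a fricative, so /g/ must become a fricative as well.
A voiced velar fricative is [ɣ], so the surface segment is [ɣ].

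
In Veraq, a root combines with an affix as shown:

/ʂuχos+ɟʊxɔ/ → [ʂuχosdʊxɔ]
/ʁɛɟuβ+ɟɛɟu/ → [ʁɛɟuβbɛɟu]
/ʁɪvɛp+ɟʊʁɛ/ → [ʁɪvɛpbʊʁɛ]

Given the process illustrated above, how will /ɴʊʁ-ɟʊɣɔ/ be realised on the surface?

[ɴʊʁɢʊɣɔ]

The data show progressive place assimilation: /ɟ/ → [d] after /s/; /ɟ/ → [b] after /β/; /ɟ/ → [b] after /p/. In each pair only place changes, matching the preceding consonant, while manner and voice stay constant.
The rule targets /ɟ/ (voiced palatal stop), which sits after the trigger /ʁ/ (uvular).
A voiced uvular stop is [ɢ], so the surface segment is [ɢ].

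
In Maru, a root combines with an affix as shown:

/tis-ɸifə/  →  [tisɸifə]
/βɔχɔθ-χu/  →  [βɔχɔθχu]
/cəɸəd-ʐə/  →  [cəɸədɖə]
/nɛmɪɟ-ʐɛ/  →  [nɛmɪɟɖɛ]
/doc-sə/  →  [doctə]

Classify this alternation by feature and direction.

progressive manner assimilation

Underlying /ʐ/ is realised as [ɖ] next to /d/; /d/ itself does not change.
The change fricative → stop matches the manner of the preceding /d/, identifying this as manner assimilation.
Place and voice are unchanged, so the assimilation is partial, not total.
The same holds elsewhere in the data: /ʐ/ → [ɖ] after /ɟ/ (fricative → stop, matching a stop); /s/ → [t] after /c/ (fricative → stop, matching a stop) — only manner changes, and always toward the preceding segment.
No alternation appears in [tisɸifə], [βɔχɔθχu]: there the adjacent consonants already agree in manner (/ɸ/ and /s/ are both fricatives; /χ/ and /θ/ are both fricatives), so these forms are consistent with the same rule.
The trigger is the preceding segment, so the direction is progressive (perseverative).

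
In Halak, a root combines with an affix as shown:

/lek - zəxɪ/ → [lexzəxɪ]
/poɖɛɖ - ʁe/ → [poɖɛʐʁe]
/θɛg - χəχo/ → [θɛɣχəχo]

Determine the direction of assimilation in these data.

regressive

The segment that alternates is /k/, which surfaces as [x] when adjacent to /z/.
The change stop → fricative matches the manner of the following /z/, identifying this as manner assimilation.
The other alternating forms pattern the same way: /ɖ/ → [ʐ] before /ʁ/ (stop → fricative, matching a fricative); /g/ → [ɣ] before /χ/ (stop → fricative, matching a fricative) — only manner changes, and always toward the following segment.
The trigger is the following segment, so the direction is regressive (anticipatory).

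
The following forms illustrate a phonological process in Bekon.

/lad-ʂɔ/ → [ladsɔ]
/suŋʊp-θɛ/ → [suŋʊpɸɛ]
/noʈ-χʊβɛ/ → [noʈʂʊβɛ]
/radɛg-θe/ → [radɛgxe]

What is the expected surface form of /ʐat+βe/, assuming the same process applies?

The data show progressive place assimilation: /ʂ/ → [s] after /d/; /θ/ → [ɸ] after /p/; /χ/ → [ʂ] after /ʈ/; /θ/ → [x] after /g/. In each pair only place changes, matching the preceding consonant, while manner and voice stay constant.
The rule targets /β/ (voiced bilabial fricative), which sits after the trigger /t/ (alveolar).
A voiced alveolar fricative is [z], so the surface segment is [z].

[ʐatze]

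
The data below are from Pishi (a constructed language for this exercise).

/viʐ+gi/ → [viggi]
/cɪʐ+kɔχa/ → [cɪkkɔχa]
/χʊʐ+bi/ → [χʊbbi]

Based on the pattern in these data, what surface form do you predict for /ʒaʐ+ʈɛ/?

[ʒaʈʈɛ]

The data show regressive total assimilation (/ʐ/ → [g] before /g/; /ʐ/ → [k] before /k/; /ʐ/ → [b] before /b/): in every case the target segment becomes identical to its following neighbour, copying more than a single feature.
/ʐ/ is the segment targeted by the rule; it sits immediately before /ʈ/, so it assimilates completely and surfaces as [ʈ].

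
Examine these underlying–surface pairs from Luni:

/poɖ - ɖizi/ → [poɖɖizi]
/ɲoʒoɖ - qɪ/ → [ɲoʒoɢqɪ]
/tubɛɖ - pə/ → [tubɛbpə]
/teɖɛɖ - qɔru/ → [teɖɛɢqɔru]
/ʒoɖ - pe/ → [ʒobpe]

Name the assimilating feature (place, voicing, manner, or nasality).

Comparing underlying and surface forms, /ɖ/ → [ɢ] is the alternation; the neighbouring /q/ is constant.
The change retroflex → uvular matches the place of the following /q/, identifying this as place assimilation.
The same holds elsewhere in the data: /ɖ/ → [b] before /p/ (retroflex → bilabial, matching bilabial) — only place changes, and always toward the following segment.
No alternation appears in [poɖɖizi]: there the adjacent consonants already agree in place (/ɖ/ and /ɖ/ are both retroflex), so this form is consistent with the same rule.

place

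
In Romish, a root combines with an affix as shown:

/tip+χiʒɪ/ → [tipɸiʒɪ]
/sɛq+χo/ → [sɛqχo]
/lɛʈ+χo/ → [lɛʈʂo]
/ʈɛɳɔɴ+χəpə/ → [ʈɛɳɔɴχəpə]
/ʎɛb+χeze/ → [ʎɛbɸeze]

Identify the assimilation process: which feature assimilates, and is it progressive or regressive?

progressive place assimilation

Underlying /χ/ is realised as [ɸ] next to /p/; /p/ itself does not change.
/χ/ is uvular while /p/ is bilabial; the output [ɸ] is bilabial, matching the trigger — so the feature that spreads is place.
Manner and voice are unchanged, so the assimilation is partial, not total.
The other alternating forms pattern the same way: /χ/ → [ʂ] after /ʈ/ (uvular → retroflex, matching retroflex); /χ/ → [ɸ] after /b/ (uvular → bilabial, matching bilabial) — only place changes, and always toward the preceding segment.
No alternation appears in [sɛqχo], [ʈɛɳɔɴχəpə]: there the adjacent consonants already agree in place (/χ/ and /q/ are both uvular; /χ/ and /ɴ/ are both uvular), so these forms are consistent with the same rule.
Since the segment that changes follows the conditioning segment, the assimilation is progressive.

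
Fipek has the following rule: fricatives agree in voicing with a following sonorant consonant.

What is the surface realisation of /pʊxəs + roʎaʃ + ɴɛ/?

[pʊxəzroʎaʒɴɛ]

/s/ is a voiceless alveolar fricative. The following trigger /r/ is voiced, so /s/ must become voiced as well.
A voiced alveolar fricative is [z], so the surface segment is [z].
The same rule applies at the second boundary: /ʃ/ → [ʒ] next to /ɴ/.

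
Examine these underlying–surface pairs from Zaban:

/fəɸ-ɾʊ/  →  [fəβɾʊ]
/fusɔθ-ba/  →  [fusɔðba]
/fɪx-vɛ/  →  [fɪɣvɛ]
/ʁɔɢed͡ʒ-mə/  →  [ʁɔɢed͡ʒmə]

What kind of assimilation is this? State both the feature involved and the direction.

regressive voicing assimilation

The segment that alternates is /ɸ/, which surfaces as [β] when adjacent to /ɾ/.
The change voiceless → voiced matches the voicing of the following /ɾ/, identifying this as voicing assimilation.
Place and manner are unchanged, so the assimilation is partial, not total.
Checking the remaining alternations: /θ/ → [ð] before /b/ (voiceless → voiced, matching voiced); /x/ → [ɣ] before /v/ (voiceless → voiced, matching voiced) — only voicing changes, and always toward the following segment.
No alternation appears in [ʁɔɢed͡ʒmə]: there the adjacent consonants already agree in voicing (/d͡ʒ/ and /m/ are both voiced), so this form is consistent with the same rule.
Since the segment that changes precedes the conditioning segment, the assimilation is regressive.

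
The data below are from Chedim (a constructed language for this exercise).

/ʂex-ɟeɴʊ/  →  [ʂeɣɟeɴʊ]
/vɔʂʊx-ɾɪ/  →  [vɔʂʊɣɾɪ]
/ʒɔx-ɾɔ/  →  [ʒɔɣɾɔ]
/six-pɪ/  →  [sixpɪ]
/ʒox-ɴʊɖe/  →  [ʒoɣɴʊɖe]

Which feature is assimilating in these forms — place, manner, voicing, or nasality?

voicing

Underlying /x/ is realised as [ɣ] next to /ɟ/; /ɟ/ itself does not change.
The change voiceless → voiced matches the voicing of the following /ɟ/, identifying this as voicing assimilation.
The other alternating forms pattern the same way: /x/ → [ɣ] before /ɾ/ (voiceless → voiced, matching voiced); /x/ → [ɣ] before /ɴ/ (voiceless → voiced, matching voiced) — only voicing changes, and always toward the following segment.
Nothing changes in [sixpɪ]: there the adjacent consonants already agree in voicing (/x/ and /p/ are both voiceless), so this form is consistent with the same rule.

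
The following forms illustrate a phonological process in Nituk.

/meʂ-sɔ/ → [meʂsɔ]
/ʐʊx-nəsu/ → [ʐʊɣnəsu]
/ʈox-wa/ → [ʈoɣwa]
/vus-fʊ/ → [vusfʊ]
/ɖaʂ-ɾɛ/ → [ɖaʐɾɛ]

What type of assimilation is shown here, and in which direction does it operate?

Underlying /x/ is realised as [ɣ] next to /n/; /n/ itself does not change.
The change voiceless → voiced matches the voicing of the following /n/, identifying this as voicing assimilation.
Place and manner are unchanged, so the assimilation is partial, not total.
Checking the remaining alternations: /x/ → [ɣ] before /w/ (voiceless → voiced, matching voiced); /ʂ/ → [ʐ] before /ɾ/ (voiceless → voiced, matching voiced) — only voicing changes, and always toward the following segment.
No alternation appears in [meʂsɔ], [vusfʊ]: there the adjacent consonants already agree in voicing (/ʂ/ and /s/ are both voiceless; /s/ and /f/ are both voiceless), so these forms are consistent with the same rule.
The trigger is the following segment, so the direction is regressive (anticipatory).

regressive voicing assimilation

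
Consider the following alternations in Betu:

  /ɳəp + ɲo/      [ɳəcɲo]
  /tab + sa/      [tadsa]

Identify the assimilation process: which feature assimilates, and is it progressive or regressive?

Comparing underlying and surface forms, /p/ → [c] is the alternation; the neighbouring /ɲ/ is constant.
/p/ is bilabial while /ɲ/ is palatal; the output [c] is palatal, matching the trigger — so the feature that spreads is place.
Manner and voice are unchanged, so the assimilation is partial, not total.
The same holds elsewhere in the data: /b/ → [d] before /s/ (bilabial → alveolar, matching alveolar) — only place changes, and always toward the following segment.
Since the segment that changes precedes the conditioning segment, the assimilation is regressive.

regressive place assimilation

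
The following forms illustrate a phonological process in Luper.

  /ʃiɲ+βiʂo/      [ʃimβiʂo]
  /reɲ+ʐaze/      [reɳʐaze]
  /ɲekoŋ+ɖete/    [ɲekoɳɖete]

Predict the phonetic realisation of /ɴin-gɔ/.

[ɴiŋgɔ]

The data show regressive place assimilation: /ɲ/ → [m] before /β/; /ɲ/ → [ɳ] before /ʐ/; /ŋ/ → [ɳ] before /ɖ/. In each pair only place changes, matching the following consonant, while manner and voice stay constant.
The rule targets /n/ (voiced alveolar nasal), which sits before the trigger /g/ (velar).
The voiced velar nasal is [ŋ], so /n/ → [ŋ].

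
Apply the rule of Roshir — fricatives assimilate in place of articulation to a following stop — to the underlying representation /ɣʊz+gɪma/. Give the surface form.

[ɣʊɣgɪma]

The rule targets /z/ (voiced alveolar fricative), which sits before the trigger /g/ (velar).
A voiced velar fricative is [ɣ], so the surface segment is [ɣ].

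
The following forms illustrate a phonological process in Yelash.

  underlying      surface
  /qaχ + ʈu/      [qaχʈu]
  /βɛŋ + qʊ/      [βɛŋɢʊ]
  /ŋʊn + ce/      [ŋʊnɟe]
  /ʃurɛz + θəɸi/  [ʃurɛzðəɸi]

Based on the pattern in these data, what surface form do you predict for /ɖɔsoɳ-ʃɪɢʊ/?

The data show progressive voicing assimilation: /q/ → [ɢ] after /ŋ/; /c/ → [ɟ] after /n/; /θ/ → [ð] after /z/. In each pair only voicing changes, matching the preceding consonant, while place and manner stay constant.
No alternation appears in [qaχʈu]: there the adjacent consonants already agree in voicing (/ʈ/ and /χ/ are both voiceless), so this form is consistent with the same rule.
The rule targets /ʃ/ (voiceless postalveolar fricative), which sits after the trigger /ɳ/ (voiced).
A voiced postalveolar fricative is [ʒ], so the surface segment is [ʒ].

[ɖɔsoɳʒɪɢʊ]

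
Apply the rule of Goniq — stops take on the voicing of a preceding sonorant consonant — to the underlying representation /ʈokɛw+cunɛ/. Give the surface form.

[ʈokɛwɟunɛ]

/c/ is a voiceless palatal stop. The preceding trigger /w/ is voiced, so /c/ must become voiced as well.
The voiced palatal stop is [ɟ], so /c/ → [ɟ].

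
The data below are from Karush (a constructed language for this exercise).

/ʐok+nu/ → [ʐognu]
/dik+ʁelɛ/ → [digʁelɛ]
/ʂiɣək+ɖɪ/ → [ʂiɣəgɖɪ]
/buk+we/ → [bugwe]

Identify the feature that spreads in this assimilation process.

voicing

The segment that alternates is /k/, which surfaces as [g] when adjacent to /n/.
The change voiceless → voiced matches the voicing of the following /n/, identifying this as voicing assimilation.
The other alternating forms pattern the same way: /k/ → [g] before /ʁ/ (voiceless → voiced, matching voiced); /k/ → [g] before /ɖ/ (voiceless → voiced, matching voiced); /k/ → [g] before /w/ (voiceless → voiced, matching voiced) — only voicing changes, and always toward the following segment.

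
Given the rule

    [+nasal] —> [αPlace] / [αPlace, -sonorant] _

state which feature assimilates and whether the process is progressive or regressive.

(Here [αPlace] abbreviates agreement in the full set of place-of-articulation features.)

The rule copies the place features (abbreviated [Place]) from the environment onto the target, so the assimilating feature is place.
The conditioning segment sits to the left of the focus bar, meaning the trigger precedes the segment that changes — progressive assimilation.

progressive place assimilation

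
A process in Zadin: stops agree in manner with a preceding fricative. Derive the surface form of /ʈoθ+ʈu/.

[ʈoθʂu]

The rule targets /ʈ/ (voiceless retroflex stop), which sits after the trigger /θ/ (fricative).
Changing only its manner to fricative gives [ʂ] — the voiceless retroflex fricative.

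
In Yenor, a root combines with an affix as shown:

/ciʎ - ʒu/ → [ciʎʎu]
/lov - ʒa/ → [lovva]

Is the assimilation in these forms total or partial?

The segment that alternates is /ʒ/, which surfaces as [ʎ] when adjacent to /ʎ/.
The output [ʎ] is identical to the trigger /ʎ/ — every feature (place, manner, voicing) has been copied — so this is total assimilation.
The other form behaves the same way: /ʒ/ → [v] after /v/ — in each case the output is a copy of the preceding consonant.

total assimilation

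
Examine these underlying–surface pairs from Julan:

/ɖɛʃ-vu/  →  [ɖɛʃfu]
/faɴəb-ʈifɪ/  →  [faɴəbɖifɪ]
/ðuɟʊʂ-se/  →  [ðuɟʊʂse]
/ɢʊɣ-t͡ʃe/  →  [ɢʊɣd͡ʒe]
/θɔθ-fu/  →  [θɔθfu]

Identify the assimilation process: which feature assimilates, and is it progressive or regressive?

progressive voicing assimilation

Underlying /v/ is realised as [f] next to /ʃ/; /ʃ/ itself does not change.
/v/ is voiced while /ʃ/ is voiceless; the output [f] is voiceless, matching the trigger — so the feature that spreads is voicing.
Place and manner are unchanged, so the assimilation is partial, not total.
The other alternating forms pattern the same way: /ʈ/ → [ɖ] after /b/ (voiceless → voiced, matching voiced); /t͡ʃ/ → [d͡ʒ] after /ɣ/ (voiceless → voiced, matching voiced) — only voicing changes, and always toward the preceding segment.
No alternation appears in [ðuɟʊʂse], [θɔθfu]: there the adjacent consonants already agree in voicing (/s/ and /ʂ/ are both voiceless; /f/ and /θ/ are both voiceless), so these forms are consistent with the same rule.
Since the segment that changes follows the conditioning segment, the assimilation is progressive.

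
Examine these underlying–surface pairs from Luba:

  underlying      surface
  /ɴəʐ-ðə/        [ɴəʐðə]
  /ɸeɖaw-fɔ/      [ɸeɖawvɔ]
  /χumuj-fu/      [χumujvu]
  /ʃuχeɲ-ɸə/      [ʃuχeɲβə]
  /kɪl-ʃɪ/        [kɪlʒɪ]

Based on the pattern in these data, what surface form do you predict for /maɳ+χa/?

The data show progressive voicing assimilation: /f/ → [v] after /w/; /f/ → [v] after /j/; /ɸ/ → [β] after /ɲ/; /ʃ/ → [ʒ] after /l/. In each pair only voicing changes, matching the preceding consonant, while place and manner stay constant.
No alternation appears in [ɴəʐðə]: there the adjacent consonants already agree in voicing (/ð/ and /ʐ/ are both voiced), so this form is consistent with the same rule.
/χ/ is a voiceless uvular fricative. The preceding trigger /ɳ/ is voiced, so /χ/ must become voiced as well.
A voiced uvular fricative is [ʁ], so the surface segment is [ʁ].

[maɳʁa]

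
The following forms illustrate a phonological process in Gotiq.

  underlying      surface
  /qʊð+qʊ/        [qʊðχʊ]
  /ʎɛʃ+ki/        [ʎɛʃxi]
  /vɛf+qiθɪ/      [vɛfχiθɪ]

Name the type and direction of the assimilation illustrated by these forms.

Underlying /q/ is realised as [χ] next to /ð/; /ð/ itself does not change.
/q/ is a stop while /ð/ is a fricative; the output [χ] is a fricative, matching the trigger — so the feature that spreads is manner.
Place and voice are unchanged, so the assimilation is partial, not total.
The other alternating forms pattern the same way: /k/ → [x] after /ʃ/ (stop → fricative, matching a fricative); /q/ → [χ] after /f/ (stop → fricative, matching a fricative) — only manner changes, and always toward the preceding segment.
The trigger is the preceding segment, so the direction is progressive (perseverative).

progressive manner assimilation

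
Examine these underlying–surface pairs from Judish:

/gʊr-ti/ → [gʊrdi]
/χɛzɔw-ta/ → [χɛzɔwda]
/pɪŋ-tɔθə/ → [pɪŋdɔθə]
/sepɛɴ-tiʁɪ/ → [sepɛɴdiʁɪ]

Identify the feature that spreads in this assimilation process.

voicing

Comparing underlying and surface forms, /t/ → [d] is the alternation; the neighbouring /r/ is constant.
The change voiceless → voiced matches the voicing of the preceding /r/, identifying this as voicing assimilation.
Checking the remaining alternations: /t/ → [d] after /w/ (voiceless → voiced, matching voiced); /t/ → [d] after /ŋ/ (voiceless → voiced, matching voiced); /t/ → [d] after /ɴ/ (voiceless → voiced, matching voiced) — only voicing changes, and always toward the preceding segment.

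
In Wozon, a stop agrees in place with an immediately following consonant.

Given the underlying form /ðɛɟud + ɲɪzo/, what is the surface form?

/d/ is a voiced alveolar stop. The following trigger /ɲ/ is palatal, so /d/ must become palatal as well.
Changing only its place to palatal gives [ɟ] — the voiced palatal stop.

[ðɛɟuɟɲɪzo]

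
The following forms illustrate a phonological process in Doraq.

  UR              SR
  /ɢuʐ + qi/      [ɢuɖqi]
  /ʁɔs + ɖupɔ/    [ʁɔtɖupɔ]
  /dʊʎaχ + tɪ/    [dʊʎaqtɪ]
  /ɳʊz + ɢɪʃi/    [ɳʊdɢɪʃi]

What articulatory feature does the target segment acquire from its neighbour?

Comparing underlying and surface forms, /ʐ/ → [ɖ] is the alternation; the neighbouring /q/ is constant.
The change fricative → stop matches the manner of the following /q/, identifying this as manner assimilation.
Checking the remaining alternations: /s/ → [t] before /ɖ/ (fricative → stop, matching a stop); /χ/ → [q] before /t/ (fricative → stop, matching a stop); /z/ → [d] before /ɢ/ (fricative → stop, matching a stop) — only manner changes, and always toward the following segment.

manner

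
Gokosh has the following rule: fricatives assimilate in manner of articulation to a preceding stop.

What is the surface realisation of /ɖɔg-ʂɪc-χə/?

[ɖɔgʈɪcqə]

The rule targets /ʂ/ (voiceless retroflex fricative), which sits after the trigger /g/ (stop).
A voiceless retroflex stop is [ʈ], so the surface segment is [ʈ].
At the second juncture, /χ/ likewise becomes [q] adjacent to /c/.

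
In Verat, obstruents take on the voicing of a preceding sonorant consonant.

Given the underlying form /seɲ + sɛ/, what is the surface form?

[seɲzɛ]

/s/ is a voiceless alveolar fricative. The preceding trigger /ɲ/ is voiced, so /s/ must become voiced as well.
A voiced alveolar fricative is [z], so the surface segment is [z].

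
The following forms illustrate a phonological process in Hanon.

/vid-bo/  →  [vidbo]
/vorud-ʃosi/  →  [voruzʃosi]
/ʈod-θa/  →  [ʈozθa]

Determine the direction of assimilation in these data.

The segment that alternates is /d/, which surfaces as [z] when adjacent to /ʃ/.
/d/ is a stop while /ʃ/ is a fricative; the output [z] is a fricative, matching the trigger — so the feature that spreads is manner.
The same holds elsewhere in the data: /d/ → [z] before /θ/ (stop → fricative, matching a fricative) — only manner changes, and always toward the following segment.
Nothing changes in [vidbo]: there the adjacent consonants already agree in manner (/d/ and /b/ are both stops), so this form is consistent with the same rule.
The trigger is the following segment, so the direction is regressive (anticipatory).

regressive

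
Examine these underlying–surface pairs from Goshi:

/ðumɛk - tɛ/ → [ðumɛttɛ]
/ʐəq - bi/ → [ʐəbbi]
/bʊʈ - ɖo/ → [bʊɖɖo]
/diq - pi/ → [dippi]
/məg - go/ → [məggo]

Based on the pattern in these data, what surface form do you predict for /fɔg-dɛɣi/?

The data show regressive total assimilation (/k/ → [t] before /t/; /q/ → [b] before /b/; /ʈ/ → [ɖ] before /ɖ/; /q/ → [p] before /p/): in every case the target segment becomes identical to its following neighbour, copying more than a single feature.
In [məggo] the two consonants at the boundary are already identical (/g/ + /g/), so the rule applies vacuously and nothing changes.
/g/ is the segment targeted by the rule; it sits immediately before /d/, so it assimilates completely and surfaces as [d].

[fɔddɛɣi]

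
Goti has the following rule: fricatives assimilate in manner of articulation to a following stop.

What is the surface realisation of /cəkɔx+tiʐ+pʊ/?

[cəkɔktiɖpʊ]

The rule targets /x/ (voiceless velar fricative), which sits before the trigger /t/ (stop).
The voiceless velar stop is [k], so /x/ → [k].
The same rule applies at the second boundary: /ʐ/ → [ɖ] next to /p/.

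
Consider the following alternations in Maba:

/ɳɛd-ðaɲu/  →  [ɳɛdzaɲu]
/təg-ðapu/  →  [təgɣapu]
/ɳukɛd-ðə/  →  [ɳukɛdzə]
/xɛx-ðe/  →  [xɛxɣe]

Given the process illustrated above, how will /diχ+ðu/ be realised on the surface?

The data show progressive place assimilation: /ð/ → [z] after /d/; /ð/ → [ɣ] after /g/; /ð/ → [ɣ] after /x/. In each pair only place changes, matching the preceding consonant, while manner and voice stay constant.
The rule targets /ð/ (voiced dental fricative), which sits after the trigger /χ/ (uvular).
The voiced uvular fricative is [ʁ], so /ð/ → [ʁ].

[diχʁu]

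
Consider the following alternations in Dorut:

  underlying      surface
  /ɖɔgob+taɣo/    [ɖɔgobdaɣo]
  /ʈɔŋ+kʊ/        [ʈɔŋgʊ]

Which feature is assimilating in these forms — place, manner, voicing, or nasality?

voicing

Underlying /t/ is realised as [d] next to /b/; /b/ itself does not change.
/t/ is voiceless while /b/ is voiced; the output [d] is voiced, matching the trigger — so the feature that spreads is voicing.
The same holds elsewhere in the data: /k/ → [g] after /ŋ/ (voiceless → voiced, matching voiced) — only voicing changes, and always toward the preceding segment.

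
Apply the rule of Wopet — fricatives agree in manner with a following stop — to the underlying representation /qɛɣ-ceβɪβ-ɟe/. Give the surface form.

/ɣ/ is a voiced velar fricative. The following trigger /c/ is a stop, so /ɣ/ must become a stop as well.
Changing only its manner to stop gives [g] — the voiced velar stop.
At the second juncture, /β/ likewise becomes [b] adjacent to /ɟ/.

[qɛgceβɪbɟe]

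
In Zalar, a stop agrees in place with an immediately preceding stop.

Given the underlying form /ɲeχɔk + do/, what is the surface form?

/d/ is a voiced alveolar stop. The preceding trigger /k/ is velar, so /d/ must become velar as well.
Changing only its place to velar gives [g] — the voiced velar stop.

[ɲeχɔkgo]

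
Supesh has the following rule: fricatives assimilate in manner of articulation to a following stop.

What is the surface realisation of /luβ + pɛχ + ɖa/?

[lubpɛqɖa]

/β/ is a voiced bilabial fricative. The following trigger /p/ is a stop, so /β/ must become a stop as well.
The voiced bilabial stop is [b], so /β/ → [b].
At the second juncture, /χ/ likewise becomes [q] adjacent to /ɖ/.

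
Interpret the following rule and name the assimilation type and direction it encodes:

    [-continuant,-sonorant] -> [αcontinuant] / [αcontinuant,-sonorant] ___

progressive manner assimilation

The rule copies [continuant] (continuancy) from the environment onto the target stops; since [±continuant] encodes the stop/fricative manner contrast, the assimilating dimension is manner.
Since the environment is written before the underscore, the trigger precedes the target; the direction is progressive.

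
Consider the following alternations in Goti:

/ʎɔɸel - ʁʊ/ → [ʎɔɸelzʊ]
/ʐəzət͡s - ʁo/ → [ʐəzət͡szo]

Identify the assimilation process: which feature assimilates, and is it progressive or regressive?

progressive place assimilation

Comparing underlying and surface forms, /ʁ/ → [z] is the alternation; the neighbouring /l/ is constant.
The change uvular → alveolar matches the place of the preceding /l/, identifying this as place assimilation.
Manner and voice are unchanged, so the assimilation is partial, not total.
Checking the remaining alternation: /ʁ/ → [z] after /t͡s/ (uvular → alveolar, matching alveolar) — only place changes, and always toward the preceding segment.
Since the segment that changes follows the conditioning segment, the assimilation is progressive.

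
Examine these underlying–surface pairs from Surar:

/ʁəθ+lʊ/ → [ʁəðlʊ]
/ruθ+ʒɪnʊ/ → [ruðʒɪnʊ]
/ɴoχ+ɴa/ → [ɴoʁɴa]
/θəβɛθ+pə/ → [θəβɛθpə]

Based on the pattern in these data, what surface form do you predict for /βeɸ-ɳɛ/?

The data show regressive voicing assimilation: /θ/ → [ð] before /l/; /θ/ → [ð] before /ʒ/; /χ/ → [ʁ] before /ɴ/. In each pair only voicing changes, matching the following consonant, while place and manner stay constant.
No alternation appears in [θəβɛθpə]: there the adjacent consonants already agree in voicing (/θ/ and /p/ are both voiceless), so this form is consistent with the same rule.
The rule targets /ɸ/ (voiceless bilabial fricative), which sits before the trigger /ɳ/ (voiced).
A voiced bilabial fricative is [β], so the surface segment is [β].

[βeβɳɛ]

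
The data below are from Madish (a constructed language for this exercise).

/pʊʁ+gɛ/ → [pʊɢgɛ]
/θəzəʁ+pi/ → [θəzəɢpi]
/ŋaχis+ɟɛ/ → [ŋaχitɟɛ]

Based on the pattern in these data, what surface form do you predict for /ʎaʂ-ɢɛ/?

[ʎaʈɢɛ]

The data show regressive manner assimilation: /ʁ/ → [ɢ] before /g/; /ʁ/ → [ɢ] before /p/; /s/ → [t] before /ɟ/. In each pair only manner changes, matching the following consonant, while place and voice stay constant.
The rule targets /ʂ/ (voiceless retroflex fricative), which sits before the trigger /ɢ/ (stop).
A voiceless retroflex stop is [ʈ], so the surface segment is [ʈ].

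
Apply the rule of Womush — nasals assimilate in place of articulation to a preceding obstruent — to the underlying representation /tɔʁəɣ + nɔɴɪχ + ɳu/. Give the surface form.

[tɔʁəɣŋɔɴɪχɴu]

/n/ is a voiced alveolar nasal. The preceding trigger /ɣ/ is velar, so /n/ must become velar as well.
Changing only its place to velar gives [ŋ] — the voiced velar nasal.
At the second juncture, /ɳ/ likewise becomes [ɴ] adjacent to /χ/.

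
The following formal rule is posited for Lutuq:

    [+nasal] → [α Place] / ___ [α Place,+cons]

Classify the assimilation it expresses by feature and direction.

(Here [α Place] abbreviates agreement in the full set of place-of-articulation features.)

regressive place assimilation

The shared variable α links the value of the place features (abbreviated [Place]) on the target to the same value on the neighbouring segment, so place is the feature that assimilates.
Since the environment is written after the underscore, the trigger follows the target; the direction is regressive.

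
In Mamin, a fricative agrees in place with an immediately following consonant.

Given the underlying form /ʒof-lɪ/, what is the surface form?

The rule targets /f/ (voiceless labiodental fricative), which sits before the trigger /l/ (alveolar).
A voiceless alveolar fricative is [s], so the surface segment is [s].

[ʒoslɪ]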